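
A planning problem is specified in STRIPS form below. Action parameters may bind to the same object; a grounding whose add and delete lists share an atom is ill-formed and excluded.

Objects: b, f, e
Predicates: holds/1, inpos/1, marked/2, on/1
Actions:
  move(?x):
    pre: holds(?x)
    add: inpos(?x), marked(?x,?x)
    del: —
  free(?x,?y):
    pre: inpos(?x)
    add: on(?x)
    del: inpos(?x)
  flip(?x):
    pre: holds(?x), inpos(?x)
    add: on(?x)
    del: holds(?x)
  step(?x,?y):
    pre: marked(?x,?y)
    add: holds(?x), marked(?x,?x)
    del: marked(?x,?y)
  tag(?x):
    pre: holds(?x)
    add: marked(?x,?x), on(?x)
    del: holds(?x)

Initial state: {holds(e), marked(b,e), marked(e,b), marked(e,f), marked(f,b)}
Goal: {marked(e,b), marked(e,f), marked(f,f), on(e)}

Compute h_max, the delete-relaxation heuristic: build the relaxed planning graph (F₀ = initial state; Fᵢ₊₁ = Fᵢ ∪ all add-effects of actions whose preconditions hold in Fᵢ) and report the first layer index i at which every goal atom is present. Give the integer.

F0 = init (5 atoms)
F1 = F0 ∪ {holds(b), holds(f), inpos(e), marked(b,b), marked(e,e), marked(f,f), on(e)}  (12 atoms)
goal ⊆ F1  ⇒  h_max = 1

1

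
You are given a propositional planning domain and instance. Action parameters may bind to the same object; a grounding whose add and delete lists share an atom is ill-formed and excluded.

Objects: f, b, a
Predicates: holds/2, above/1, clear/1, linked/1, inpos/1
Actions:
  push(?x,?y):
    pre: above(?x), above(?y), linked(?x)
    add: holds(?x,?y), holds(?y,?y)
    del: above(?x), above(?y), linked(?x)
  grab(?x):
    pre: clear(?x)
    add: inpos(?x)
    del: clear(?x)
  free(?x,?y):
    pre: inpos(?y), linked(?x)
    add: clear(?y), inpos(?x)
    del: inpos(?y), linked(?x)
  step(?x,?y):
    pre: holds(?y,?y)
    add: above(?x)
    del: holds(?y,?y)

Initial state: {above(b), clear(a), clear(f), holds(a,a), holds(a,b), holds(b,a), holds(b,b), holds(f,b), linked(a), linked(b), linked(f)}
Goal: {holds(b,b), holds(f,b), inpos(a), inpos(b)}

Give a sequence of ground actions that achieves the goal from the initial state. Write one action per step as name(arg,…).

1. grab(f)  →  {above(b), clear(a), holds(a,a), holds(a,b), holds(b,a), holds(b,b), holds(f,b), inpos(f), linked(a), linked(b), linked(f)}
2. grab(a)  →  {above(b), holds(a,a), holds(a,b), holds(b,a), holds(b,b), holds(f,b), inpos(a), inpos(f), linked(a), linked(b), linked(f)}
3. free(b,f)  →  {above(b), clear(f), holds(a,a), holds(a,b), holds(b,a), holds(b,b), holds(f,b), inpos(a), inpos(b), linked(a), linked(f)}

grab(f); grab(a); free(b,f)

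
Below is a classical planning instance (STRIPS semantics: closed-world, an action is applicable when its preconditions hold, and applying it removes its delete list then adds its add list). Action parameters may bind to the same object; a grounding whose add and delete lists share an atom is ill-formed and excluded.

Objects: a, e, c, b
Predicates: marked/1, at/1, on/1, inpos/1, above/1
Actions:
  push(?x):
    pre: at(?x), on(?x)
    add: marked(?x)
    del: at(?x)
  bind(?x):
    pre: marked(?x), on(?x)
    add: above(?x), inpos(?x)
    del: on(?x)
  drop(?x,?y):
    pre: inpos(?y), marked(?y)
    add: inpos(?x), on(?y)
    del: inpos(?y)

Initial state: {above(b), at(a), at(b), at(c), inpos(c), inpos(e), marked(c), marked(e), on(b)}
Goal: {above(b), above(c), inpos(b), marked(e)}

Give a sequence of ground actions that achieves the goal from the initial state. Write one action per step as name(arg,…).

drop(b,c); bind(c)

1. drop(b,c)  →  {above(b), at(a), at(b), at(c), inpos(b), inpos(e), marked(c), marked(e), on(b), on(c)}
2. bind(c)  →  {above(b), above(c), at(a), at(b), at(c), inpos(b), inpos(c), inpos(e), marked(c), marked(e), on(b)}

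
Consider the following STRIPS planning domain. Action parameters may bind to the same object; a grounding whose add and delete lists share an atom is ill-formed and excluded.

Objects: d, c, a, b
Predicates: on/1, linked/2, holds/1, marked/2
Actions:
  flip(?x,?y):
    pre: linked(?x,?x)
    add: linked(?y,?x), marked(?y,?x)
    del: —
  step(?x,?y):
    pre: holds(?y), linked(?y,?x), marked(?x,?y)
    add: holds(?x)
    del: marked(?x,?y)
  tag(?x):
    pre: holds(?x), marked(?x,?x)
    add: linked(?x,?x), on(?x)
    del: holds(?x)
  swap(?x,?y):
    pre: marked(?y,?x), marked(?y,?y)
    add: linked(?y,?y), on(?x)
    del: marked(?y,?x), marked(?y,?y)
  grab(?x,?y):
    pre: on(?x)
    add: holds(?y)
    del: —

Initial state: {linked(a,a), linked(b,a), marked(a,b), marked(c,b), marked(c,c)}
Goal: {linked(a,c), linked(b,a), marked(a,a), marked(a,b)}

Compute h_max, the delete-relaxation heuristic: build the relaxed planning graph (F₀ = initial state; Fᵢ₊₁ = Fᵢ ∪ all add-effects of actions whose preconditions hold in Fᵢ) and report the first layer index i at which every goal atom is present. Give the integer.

2

F0 = init (5 atoms)
F1 = F0 ∪ {linked(c,a), linked(c,c), linked(d,a), marked(a,a), marked(b,a), marked(c,a), marked(d,a), on(b), on(c)}  (14 atoms)
F2 = F1 ∪ {holds(a), holds(b), holds(c), holds(d), linked(a,c), linked(b,c), linked(d,c), marked(a,c), marked(b,c), marked(d,c), on(a)}  (25 atoms)
goal ⊆ F2  ⇒  h_max = 2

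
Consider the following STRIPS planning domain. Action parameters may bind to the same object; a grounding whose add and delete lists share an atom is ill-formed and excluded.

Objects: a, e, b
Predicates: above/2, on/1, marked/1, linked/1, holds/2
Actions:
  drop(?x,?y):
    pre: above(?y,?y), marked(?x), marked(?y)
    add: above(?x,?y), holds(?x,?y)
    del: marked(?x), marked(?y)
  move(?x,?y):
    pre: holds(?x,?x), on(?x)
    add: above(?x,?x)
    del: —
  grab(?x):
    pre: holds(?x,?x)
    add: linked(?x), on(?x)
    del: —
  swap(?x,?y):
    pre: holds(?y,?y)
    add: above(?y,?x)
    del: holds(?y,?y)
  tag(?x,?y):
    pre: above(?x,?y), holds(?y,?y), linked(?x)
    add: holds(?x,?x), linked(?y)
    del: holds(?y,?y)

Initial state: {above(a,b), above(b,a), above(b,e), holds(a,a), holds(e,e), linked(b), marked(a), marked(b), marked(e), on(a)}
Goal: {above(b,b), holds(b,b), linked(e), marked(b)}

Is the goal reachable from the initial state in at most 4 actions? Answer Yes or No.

Yes

1. tag(b,a)  →  {above(a,b), above(b,a), above(b,e), holds(b,b), holds(e,e), linked(a), linked(b), marked(a), marked(b), marked(e), on(a)}
2. swap(b,b)  →  {above(a,b), above(b,a), above(b,b), above(b,e), holds(e,e), linked(a), linked(b), marked(a), marked(b), marked(e), on(a)}
3. tag(b,e)  →  {above(a,b), above(b,a), above(b,b), above(b,e), holds(b,b), linked(a), linked(b), linked(e), marked(a), marked(b), marked(e), on(a)}
optimal plan length = 3; 3 ≤ 4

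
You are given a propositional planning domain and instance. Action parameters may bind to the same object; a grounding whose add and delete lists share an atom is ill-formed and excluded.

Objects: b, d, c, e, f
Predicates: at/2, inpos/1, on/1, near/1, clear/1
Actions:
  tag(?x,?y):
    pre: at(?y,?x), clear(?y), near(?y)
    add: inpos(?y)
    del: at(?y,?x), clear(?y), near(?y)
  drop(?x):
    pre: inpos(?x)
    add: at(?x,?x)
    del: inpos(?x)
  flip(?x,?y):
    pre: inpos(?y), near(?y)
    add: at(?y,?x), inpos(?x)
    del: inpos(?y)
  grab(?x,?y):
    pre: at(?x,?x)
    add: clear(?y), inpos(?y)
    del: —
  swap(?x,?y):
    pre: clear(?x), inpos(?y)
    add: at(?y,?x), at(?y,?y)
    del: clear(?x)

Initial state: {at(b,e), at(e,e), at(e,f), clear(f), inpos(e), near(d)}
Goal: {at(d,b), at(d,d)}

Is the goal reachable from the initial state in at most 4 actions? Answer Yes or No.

Yes

1. grab(e,b)  →  {at(b,e), at(e,e), at(e,f), clear(b), clear(f), inpos(b), inpos(e), near(d)}
2. grab(e,d)  →  {at(b,e), at(e,e), at(e,f), clear(b), clear(d), clear(f), inpos(b), inpos(d), inpos(e), near(d)}
3. swap(b,d)  →  {at(b,e), at(d,b), at(d,d), at(e,e), at(e,f), clear(d), clear(f), inpos(b), inpos(d), inpos(e), near(d)}
optimal plan length = 3; 3 ≤ 4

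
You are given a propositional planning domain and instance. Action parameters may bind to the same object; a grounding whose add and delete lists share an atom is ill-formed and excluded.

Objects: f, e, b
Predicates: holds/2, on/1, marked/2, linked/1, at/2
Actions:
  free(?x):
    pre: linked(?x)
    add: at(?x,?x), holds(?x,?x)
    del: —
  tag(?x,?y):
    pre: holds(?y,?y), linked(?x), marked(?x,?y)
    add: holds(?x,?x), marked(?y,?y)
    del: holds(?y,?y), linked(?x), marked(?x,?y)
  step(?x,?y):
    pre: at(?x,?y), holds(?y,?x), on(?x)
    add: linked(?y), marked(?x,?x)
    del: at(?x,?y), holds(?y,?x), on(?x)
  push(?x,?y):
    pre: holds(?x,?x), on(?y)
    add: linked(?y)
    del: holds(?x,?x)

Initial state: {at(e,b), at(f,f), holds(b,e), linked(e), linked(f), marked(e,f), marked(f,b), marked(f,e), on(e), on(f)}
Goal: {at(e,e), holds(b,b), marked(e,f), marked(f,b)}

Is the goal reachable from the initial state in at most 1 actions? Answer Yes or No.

No

1. free(e)  →  {at(e,b), at(e,e), at(f,f), holds(b,e), holds(e,e), linked(e), linked(f), marked(e,f), marked(f,b), marked(f,e), on(e), on(f)}
2. step(e,b)  →  {at(e,e), at(f,f), holds(e,e), linked(b), linked(e), linked(f), marked(e,e), marked(e,f), marked(f,b), marked(f,e), on(f)}
3. free(b)  →  {at(b,b), at(e,e), at(f,f), holds(b,b), holds(e,e), linked(b), linked(e), linked(f), marked(e,e), marked(e,f), marked(f,b), marked(f,e), on(f)}
optimal plan length = 3; 3 > 1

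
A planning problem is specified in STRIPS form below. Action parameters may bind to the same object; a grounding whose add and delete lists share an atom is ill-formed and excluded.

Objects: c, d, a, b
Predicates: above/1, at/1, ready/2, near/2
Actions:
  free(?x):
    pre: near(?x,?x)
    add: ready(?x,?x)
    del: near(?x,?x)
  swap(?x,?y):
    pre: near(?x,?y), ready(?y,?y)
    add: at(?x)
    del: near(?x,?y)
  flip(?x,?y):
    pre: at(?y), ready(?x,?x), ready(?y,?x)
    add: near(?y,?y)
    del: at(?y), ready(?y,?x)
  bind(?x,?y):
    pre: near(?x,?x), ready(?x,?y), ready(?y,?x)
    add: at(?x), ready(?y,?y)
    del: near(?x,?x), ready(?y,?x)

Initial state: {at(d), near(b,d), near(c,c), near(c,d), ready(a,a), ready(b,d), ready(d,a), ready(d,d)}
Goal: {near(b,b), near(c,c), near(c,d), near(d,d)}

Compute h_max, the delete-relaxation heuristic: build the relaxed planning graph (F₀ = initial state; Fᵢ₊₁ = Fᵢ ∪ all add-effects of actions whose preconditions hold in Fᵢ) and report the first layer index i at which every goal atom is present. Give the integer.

2

F0 = init (8 atoms)
F1 = F0 ∪ {at(b), at(c), near(d,d), ready(c,c)}  (12 atoms)
F2 = F1 ∪ {near(b,b)}  (13 atoms)
goal ⊆ F2  ⇒  h_max = 2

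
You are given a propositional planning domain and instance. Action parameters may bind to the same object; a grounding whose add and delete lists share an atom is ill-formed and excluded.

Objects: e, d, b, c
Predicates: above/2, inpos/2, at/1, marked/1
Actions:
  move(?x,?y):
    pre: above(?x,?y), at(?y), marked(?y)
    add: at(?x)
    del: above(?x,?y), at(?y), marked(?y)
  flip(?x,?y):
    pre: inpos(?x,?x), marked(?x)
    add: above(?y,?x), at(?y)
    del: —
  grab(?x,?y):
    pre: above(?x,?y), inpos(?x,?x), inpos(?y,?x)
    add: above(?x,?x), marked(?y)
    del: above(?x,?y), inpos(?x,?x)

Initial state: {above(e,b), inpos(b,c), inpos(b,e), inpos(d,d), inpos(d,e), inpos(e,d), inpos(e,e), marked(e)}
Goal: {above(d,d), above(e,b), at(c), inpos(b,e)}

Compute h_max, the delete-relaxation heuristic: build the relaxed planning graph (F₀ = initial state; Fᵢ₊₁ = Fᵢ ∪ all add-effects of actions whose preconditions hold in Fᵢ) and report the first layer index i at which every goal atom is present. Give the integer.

F0 = init (8 atoms)
F1 = F0 ∪ {above(b,e), above(c,e), above(d,e), above(e,e), at(b), at(c), at(d), at(e), marked(b)}  (17 atoms)
F2 = F1 ∪ {above(d,d)}  (18 atoms)
goal ⊆ F2  ⇒  h_max = 2

2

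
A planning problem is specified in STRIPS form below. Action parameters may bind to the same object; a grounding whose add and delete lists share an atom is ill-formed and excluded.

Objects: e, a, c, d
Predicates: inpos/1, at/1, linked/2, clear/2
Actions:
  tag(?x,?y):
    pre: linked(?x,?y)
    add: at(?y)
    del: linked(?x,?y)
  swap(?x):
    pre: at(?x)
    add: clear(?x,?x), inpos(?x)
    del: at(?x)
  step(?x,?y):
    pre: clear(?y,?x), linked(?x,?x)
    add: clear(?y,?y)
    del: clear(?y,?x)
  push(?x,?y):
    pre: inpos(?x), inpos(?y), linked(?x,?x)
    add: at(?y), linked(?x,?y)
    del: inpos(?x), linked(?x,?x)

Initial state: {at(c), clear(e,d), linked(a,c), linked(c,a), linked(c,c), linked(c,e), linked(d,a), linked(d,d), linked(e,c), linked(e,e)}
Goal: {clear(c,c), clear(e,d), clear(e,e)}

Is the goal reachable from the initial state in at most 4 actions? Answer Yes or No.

1. tag(e,e)  →  {at(c), at(e), clear(e,d), linked(a,c), linked(c,a), linked(c,c), linked(c,e), linked(d,a), linked(d,d), linked(e,c)}
2. swap(e)  →  {at(c), clear(e,d), clear(e,e), inpos(e), linked(a,c), linked(c,a), linked(c,c), linked(c,e), linked(d,a), linked(d,d), linked(e,c)}
3. swap(c)  →  {clear(c,c), clear(e,d), clear(e,e), inpos(c), inpos(e), linked(a,c), linked(c,a), linked(c,c), linked(c,e), linked(d,a), linked(d,d), linked(e,c)}
optimal plan length = 3; 3 ≤ 4

Yes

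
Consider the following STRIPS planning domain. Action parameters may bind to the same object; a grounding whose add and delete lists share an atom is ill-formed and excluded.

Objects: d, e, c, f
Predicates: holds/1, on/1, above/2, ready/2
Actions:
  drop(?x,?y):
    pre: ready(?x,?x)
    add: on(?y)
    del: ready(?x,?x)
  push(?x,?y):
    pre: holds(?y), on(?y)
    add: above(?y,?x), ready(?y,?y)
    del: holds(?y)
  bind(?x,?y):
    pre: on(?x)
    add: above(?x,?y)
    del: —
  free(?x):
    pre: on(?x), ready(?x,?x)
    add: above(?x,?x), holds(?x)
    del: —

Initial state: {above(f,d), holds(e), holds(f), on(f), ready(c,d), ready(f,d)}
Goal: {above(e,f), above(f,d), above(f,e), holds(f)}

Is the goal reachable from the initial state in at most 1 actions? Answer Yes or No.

No

1. push(e,f)  →  {above(f,d), above(f,e), holds(e), on(f), ready(c,d), ready(f,d), ready(f,f)}
2. free(f)  →  {above(f,d), above(f,e), above(f,f), holds(e), holds(f), on(f), ready(c,d), ready(f,d), ready(f,f)}
3. drop(f,e)  →  {above(f,d), above(f,e), above(f,f), holds(e), holds(f), on(e), on(f), ready(c,d), ready(f,d)}
4. push(f,e)  →  {above(e,f), above(f,d), above(f,e), above(f,f), holds(f), on(e), on(f), ready(c,d), ready(e,e), ready(f,d)}
optimal plan length = 4; 4 > 1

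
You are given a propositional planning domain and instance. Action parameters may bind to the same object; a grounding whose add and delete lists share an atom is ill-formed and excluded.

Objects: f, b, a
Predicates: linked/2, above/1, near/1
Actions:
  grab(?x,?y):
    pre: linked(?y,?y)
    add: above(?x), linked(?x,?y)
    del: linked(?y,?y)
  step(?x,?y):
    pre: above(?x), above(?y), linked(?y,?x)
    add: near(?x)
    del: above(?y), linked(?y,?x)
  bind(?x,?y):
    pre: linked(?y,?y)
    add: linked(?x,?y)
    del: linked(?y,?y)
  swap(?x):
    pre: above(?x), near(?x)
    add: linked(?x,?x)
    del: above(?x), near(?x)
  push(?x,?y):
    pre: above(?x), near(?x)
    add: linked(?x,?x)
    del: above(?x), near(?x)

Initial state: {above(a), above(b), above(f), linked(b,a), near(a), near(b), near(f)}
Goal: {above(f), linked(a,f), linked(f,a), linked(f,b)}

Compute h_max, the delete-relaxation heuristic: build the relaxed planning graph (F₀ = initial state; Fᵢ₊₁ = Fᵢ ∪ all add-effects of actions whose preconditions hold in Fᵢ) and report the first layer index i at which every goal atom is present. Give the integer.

F0 = init (7 atoms)
F1 = F0 ∪ {linked(a,a), linked(b,b), linked(f,f)}  (10 atoms)
F2 = F1 ∪ {linked(a,b), linked(a,f), linked(b,f), linked(f,a), linked(f,b)}  (15 atoms)
goal ⊆ F2  ⇒  h_max = 2

2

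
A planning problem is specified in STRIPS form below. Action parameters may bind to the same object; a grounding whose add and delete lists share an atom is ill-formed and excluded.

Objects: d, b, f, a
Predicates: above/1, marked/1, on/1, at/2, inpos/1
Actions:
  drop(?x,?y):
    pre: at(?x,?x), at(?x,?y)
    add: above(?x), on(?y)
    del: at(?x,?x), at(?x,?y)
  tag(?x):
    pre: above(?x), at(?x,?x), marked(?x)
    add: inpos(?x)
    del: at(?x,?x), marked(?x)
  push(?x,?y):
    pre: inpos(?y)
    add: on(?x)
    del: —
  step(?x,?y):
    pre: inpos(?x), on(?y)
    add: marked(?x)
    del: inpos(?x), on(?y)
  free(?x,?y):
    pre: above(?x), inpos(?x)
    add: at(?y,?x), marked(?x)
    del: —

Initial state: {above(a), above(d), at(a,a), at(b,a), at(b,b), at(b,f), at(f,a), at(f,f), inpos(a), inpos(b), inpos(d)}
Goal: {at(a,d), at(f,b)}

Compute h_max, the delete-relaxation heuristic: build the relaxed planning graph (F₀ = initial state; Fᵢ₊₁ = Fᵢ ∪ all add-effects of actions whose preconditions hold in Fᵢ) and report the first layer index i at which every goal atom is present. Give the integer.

F0 = init (11 atoms)
F1 = F0 ∪ {above(b), above(f), at(a,d), at(b,d), at(d,a), at(d,d), at(f,d), marked(a), marked(d), on(a), on(b), on(d), on(f)}  (24 atoms)
F2 = F1 ∪ {at(a,b), at(d,b), at(f,b), marked(b)}  (28 atoms)
goal ⊆ F2  ⇒  h_max = 2

2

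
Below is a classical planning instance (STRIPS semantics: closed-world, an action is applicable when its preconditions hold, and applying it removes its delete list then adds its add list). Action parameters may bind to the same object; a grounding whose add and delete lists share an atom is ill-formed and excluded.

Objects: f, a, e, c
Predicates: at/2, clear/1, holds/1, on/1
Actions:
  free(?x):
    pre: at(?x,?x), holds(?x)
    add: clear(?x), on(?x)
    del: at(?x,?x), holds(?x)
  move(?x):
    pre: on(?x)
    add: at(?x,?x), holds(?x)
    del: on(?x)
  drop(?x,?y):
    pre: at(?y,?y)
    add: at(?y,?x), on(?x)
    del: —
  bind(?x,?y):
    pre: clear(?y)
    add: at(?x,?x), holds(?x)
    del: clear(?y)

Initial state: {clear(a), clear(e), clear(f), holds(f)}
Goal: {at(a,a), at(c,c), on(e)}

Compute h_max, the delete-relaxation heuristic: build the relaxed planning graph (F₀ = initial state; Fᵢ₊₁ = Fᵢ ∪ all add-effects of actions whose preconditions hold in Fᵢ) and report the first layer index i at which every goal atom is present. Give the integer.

2

F0 = init (4 atoms)
F1 = F0 ∪ {at(a,a), at(c,c), at(e,e), at(f,f), holds(a), holds(c), holds(e)}  (11 atoms)
F2 = F1 ∪ {at(a,c), at(a,e), at(a,f), at(c,a), at(c,e), at(c,f), at(e,a), at(e,c), at(e,f), at(f,a), at(f,c), at(f,e), clear(c), on(a), on(c), on(e), on(f)}  (28 atoms)
goal ⊆ F2  ⇒  h_max = 2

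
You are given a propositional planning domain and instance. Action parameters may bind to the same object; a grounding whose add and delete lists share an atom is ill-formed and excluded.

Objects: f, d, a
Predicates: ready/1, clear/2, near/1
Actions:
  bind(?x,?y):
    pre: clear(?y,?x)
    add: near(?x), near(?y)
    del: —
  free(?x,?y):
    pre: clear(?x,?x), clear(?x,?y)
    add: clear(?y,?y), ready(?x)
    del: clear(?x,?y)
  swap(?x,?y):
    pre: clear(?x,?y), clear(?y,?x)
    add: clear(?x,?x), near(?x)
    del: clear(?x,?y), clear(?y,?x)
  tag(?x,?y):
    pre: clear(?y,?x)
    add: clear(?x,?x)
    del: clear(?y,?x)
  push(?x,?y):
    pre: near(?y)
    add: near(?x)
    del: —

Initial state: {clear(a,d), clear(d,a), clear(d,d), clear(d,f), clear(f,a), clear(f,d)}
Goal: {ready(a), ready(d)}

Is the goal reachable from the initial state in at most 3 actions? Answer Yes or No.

1. free(d,a)  →  {clear(a,a), clear(a,d), clear(d,d), clear(d,f), clear(f,a), clear(f,d), ready(d)}
2. free(a,d)  →  {clear(a,a), clear(d,d), clear(d,f), clear(f,a), clear(f,d), ready(a), ready(d)}
optimal plan length = 2; 2 ≤ 3

Yes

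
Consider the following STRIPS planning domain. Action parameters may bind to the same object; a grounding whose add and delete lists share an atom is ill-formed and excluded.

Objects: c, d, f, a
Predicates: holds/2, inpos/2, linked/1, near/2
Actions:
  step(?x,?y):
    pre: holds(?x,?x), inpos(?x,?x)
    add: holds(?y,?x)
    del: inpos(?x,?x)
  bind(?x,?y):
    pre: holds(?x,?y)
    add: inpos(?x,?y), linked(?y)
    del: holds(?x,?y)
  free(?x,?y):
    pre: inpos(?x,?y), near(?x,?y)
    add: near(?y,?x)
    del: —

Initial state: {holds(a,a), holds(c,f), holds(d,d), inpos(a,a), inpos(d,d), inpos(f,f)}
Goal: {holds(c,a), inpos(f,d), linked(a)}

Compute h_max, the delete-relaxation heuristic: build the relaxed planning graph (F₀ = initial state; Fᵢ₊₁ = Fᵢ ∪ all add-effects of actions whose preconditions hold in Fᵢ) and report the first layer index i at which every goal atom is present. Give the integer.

F0 = init (6 atoms)
F1 = F0 ∪ {holds(a,d), holds(c,a), holds(c,d), holds(d,a), holds(f,a), holds(f,d), inpos(c,f), linked(a), linked(d), linked(f)}  (16 atoms)
F2 = F1 ∪ {inpos(a,d), inpos(c,a), inpos(c,d), inpos(d,a), inpos(f,a), inpos(f,d)}  (22 atoms)
goal ⊆ F2  ⇒  h_max = 2

2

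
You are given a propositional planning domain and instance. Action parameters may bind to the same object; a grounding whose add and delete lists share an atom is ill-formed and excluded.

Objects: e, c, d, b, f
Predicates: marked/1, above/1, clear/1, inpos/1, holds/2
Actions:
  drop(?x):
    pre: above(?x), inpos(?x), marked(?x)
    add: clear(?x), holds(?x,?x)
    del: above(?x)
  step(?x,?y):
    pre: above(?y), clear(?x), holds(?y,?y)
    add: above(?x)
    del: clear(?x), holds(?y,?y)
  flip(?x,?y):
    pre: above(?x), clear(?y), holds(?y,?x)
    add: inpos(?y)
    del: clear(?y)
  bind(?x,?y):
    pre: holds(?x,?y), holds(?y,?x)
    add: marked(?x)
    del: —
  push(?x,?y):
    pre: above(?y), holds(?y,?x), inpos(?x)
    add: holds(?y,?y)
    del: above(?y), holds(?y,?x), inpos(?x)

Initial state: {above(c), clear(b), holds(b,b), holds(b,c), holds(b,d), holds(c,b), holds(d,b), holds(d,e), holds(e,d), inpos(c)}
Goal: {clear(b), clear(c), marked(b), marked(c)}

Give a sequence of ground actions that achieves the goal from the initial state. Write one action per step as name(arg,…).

bind(c,b); drop(c); bind(b,c)

1. bind(c,b)  →  {above(c), clear(b), holds(b,b), holds(b,c), holds(b,d), holds(c,b), holds(d,b), holds(d,e), holds(e,d), inpos(c), marked(c)}
2. drop(c)  →  {clear(b), clear(c), holds(b,b), holds(b,c), holds(b,d), holds(c,b), holds(c,c), holds(d,b), holds(d,e), holds(e,d), inpos(c), marked(c)}
3. bind(b,c)  →  {clear(b), clear(c), holds(b,b), holds(b,c), holds(b,d), holds(c,b), holds(c,c), holds(d,b), holds(d,e), holds(e,d), inpos(c), marked(b), marked(c)}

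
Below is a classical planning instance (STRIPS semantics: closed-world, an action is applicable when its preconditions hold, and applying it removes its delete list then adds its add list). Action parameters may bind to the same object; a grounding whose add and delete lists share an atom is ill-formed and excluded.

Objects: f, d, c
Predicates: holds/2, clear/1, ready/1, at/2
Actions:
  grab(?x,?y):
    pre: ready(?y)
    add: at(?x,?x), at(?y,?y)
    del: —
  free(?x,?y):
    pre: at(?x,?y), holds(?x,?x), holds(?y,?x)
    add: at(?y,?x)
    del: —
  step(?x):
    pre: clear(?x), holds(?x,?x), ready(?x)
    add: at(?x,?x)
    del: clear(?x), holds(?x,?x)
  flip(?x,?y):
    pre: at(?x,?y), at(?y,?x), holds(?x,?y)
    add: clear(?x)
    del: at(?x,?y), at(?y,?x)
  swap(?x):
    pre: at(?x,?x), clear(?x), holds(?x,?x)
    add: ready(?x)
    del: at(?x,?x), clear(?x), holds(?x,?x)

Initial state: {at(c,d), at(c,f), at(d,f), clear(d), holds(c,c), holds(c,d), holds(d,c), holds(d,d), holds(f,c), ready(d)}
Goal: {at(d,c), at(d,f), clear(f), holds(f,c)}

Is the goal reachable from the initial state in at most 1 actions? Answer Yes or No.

1. free(c,f)  →  {at(c,d), at(c,f), at(d,f), at(f,c), clear(d), holds(c,c), holds(c,d), holds(d,c), holds(d,d), holds(f,c), ready(d)}
2. free(c,d)  →  {at(c,d), at(c,f), at(d,c), at(d,f), at(f,c), clear(d), holds(c,c), holds(c,d), holds(d,c), holds(d,d), holds(f,c), ready(d)}
3. flip(f,c)  →  {at(c,d), at(d,c), at(d,f), clear(d), clear(f), holds(c,c), holds(c,d), holds(d,c), holds(d,d), holds(f,c), ready(d)}
optimal plan length = 3; 3 > 1

No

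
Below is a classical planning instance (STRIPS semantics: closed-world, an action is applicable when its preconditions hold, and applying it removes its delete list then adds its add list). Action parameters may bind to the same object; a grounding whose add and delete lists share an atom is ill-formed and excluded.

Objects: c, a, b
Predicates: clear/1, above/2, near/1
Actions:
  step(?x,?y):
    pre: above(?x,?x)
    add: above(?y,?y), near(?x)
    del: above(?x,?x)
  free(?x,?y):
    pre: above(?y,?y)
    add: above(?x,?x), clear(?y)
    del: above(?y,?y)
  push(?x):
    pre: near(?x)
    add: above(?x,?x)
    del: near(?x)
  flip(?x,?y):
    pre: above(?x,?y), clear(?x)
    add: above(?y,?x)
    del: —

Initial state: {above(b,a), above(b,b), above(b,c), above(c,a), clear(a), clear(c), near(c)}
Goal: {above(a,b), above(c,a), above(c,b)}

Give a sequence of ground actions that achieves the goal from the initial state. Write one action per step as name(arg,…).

1. free(c,b)  →  {above(b,a), above(b,c), above(c,a), above(c,c), clear(a), clear(b), clear(c), near(c)}
2. flip(b,c)  →  {above(b,a), above(b,c), above(c,a), above(c,b), above(c,c), clear(a), clear(b), clear(c), near(c)}
3. flip(b,a)  →  {above(a,b), above(b,a), above(b,c), above(c,a), above(c,b), above(c,c), clear(a), clear(b), clear(c), near(c)}

free(c,b); flip(b,c); flip(b,a)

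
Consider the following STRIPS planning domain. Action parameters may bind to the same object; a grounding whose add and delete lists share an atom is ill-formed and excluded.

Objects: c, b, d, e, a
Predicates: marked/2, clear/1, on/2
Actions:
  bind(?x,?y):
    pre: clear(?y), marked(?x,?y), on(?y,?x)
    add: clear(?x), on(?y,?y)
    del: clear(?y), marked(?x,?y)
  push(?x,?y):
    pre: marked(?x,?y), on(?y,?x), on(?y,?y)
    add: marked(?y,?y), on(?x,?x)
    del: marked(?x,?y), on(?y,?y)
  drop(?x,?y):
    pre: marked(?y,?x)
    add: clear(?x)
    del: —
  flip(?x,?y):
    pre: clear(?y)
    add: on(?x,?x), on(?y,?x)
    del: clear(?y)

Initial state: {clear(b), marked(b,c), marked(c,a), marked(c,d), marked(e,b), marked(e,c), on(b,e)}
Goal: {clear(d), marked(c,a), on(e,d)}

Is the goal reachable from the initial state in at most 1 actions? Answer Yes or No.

1. bind(e,b)  →  {clear(e), marked(b,c), marked(c,a), marked(c,d), marked(e,c), on(b,b), on(b,e)}
2. drop(d,c)  →  {clear(d), clear(e), marked(b,c), marked(c,a), marked(c,d), marked(e,c), on(b,b), on(b,e)}
3. flip(d,e)  →  {clear(d), marked(b,c), marked(c,a), marked(c,d), marked(e,c), on(b,b), on(b,e), on(d,d), on(e,d)}
optimal plan length = 3; 3 > 1

No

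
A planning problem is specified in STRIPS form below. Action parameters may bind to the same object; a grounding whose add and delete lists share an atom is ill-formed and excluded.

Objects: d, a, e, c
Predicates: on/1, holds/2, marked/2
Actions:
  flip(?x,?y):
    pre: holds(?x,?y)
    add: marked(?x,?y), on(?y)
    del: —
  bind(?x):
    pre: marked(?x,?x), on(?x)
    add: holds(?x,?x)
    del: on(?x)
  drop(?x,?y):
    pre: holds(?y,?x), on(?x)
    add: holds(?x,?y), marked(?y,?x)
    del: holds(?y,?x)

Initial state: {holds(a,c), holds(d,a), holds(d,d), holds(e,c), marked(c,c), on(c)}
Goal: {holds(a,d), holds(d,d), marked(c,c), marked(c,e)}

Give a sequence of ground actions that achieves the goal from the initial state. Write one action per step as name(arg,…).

1. flip(d,a)  →  {holds(a,c), holds(d,a), holds(d,d), holds(e,c), marked(c,c), marked(d,a), on(a), on(c)}
2. drop(a,d)  →  {holds(a,c), holds(a,d), holds(d,d), holds(e,c), marked(c,c), marked(d,a), on(a), on(c)}
3. drop(c,e)  →  {holds(a,c), holds(a,d), holds(c,e), holds(d,d), marked(c,c), marked(d,a), marked(e,c), on(a), on(c)}
4. flip(c,e)  →  {holds(a,c), holds(a,d), holds(c,e), holds(d,d), marked(c,c), marked(c,e), marked(d,a), marked(e,c), on(a), on(c), on(e)}

flip(d,a); drop(a,d); drop(c,e); flip(c,e)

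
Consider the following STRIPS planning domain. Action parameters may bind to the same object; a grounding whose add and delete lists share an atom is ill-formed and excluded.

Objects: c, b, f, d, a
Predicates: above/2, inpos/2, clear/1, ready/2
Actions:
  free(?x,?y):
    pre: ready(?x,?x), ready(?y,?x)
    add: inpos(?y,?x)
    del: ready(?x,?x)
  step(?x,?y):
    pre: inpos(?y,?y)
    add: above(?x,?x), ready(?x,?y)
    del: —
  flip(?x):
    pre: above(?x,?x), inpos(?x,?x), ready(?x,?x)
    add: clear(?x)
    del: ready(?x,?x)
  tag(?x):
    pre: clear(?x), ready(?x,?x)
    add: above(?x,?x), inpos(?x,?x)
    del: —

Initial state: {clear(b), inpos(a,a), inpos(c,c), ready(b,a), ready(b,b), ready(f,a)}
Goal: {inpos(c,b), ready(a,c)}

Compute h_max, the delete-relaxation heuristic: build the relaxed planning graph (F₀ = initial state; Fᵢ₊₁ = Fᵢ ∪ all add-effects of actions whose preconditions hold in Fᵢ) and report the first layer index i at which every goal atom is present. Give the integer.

F0 = init (6 atoms)
F1 = F0 ∪ {above(a,a), above(b,b), above(c,c), above(d,d), above(f,f), inpos(b,b), ready(a,a), ready(a,c), ready(b,c), ready(c,a), ready(c,c), ready(d,a), ready(d,c), ready(f,c)}  (20 atoms)
F2 = F1 ∪ {clear(a), clear(c), inpos(a,c), inpos(b,a), inpos(b,c), inpos(c,a), inpos(d,a), inpos(d,c), inpos(f,a), inpos(f,c), ready(a,b), ready(c,b), ready(d,b), ready(f,b)}  (34 atoms)
F3 = F2 ∪ {inpos(a,b), inpos(c,b), inpos(d,b), inpos(f,b)}  (38 atoms)
goal ⊆ F3  ⇒  h_max = 3

3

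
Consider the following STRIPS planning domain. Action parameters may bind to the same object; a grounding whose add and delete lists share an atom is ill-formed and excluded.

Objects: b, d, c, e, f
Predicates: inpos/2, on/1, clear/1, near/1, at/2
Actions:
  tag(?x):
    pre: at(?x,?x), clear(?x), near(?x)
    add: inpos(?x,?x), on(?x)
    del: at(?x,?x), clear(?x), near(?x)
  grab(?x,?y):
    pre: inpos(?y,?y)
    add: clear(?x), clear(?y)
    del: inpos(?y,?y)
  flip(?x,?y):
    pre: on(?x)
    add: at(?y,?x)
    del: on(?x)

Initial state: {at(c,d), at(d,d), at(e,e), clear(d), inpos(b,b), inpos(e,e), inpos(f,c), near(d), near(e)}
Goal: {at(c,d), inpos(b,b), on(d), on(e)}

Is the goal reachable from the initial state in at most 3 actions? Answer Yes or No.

1. tag(d)  →  {at(c,d), at(e,e), inpos(b,b), inpos(d,d), inpos(e,e), inpos(f,c), near(e), on(d)}
2. grab(b,e)  →  {at(c,d), at(e,e), clear(b), clear(e), inpos(b,b), inpos(d,d), inpos(f,c), near(e), on(d)}
3. tag(e)  →  {at(c,d), clear(b), inpos(b,b), inpos(d,d), inpos(e,e), inpos(f,c), on(d), on(e)}
optimal plan length = 3; 3 ≤ 3

Yes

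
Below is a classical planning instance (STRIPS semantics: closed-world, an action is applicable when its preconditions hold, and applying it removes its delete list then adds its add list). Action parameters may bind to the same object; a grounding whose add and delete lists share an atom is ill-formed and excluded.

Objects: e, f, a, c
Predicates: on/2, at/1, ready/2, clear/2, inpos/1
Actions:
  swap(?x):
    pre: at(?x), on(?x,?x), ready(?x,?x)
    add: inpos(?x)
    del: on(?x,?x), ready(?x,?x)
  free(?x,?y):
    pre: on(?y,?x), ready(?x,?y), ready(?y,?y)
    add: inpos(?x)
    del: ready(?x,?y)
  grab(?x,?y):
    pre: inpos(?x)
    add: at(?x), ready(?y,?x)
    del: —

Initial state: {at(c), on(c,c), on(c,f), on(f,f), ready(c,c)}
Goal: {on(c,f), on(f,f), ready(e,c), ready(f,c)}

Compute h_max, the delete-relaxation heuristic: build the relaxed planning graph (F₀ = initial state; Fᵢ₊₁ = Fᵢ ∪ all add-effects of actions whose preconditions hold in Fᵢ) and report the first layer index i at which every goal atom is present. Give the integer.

F0 = init (5 atoms)
F1 = F0 ∪ {inpos(c)}  (6 atoms)
F2 = F1 ∪ {ready(a,c), ready(e,c), ready(f,c)}  (9 atoms)
goal ⊆ F2  ⇒  h_max = 2

2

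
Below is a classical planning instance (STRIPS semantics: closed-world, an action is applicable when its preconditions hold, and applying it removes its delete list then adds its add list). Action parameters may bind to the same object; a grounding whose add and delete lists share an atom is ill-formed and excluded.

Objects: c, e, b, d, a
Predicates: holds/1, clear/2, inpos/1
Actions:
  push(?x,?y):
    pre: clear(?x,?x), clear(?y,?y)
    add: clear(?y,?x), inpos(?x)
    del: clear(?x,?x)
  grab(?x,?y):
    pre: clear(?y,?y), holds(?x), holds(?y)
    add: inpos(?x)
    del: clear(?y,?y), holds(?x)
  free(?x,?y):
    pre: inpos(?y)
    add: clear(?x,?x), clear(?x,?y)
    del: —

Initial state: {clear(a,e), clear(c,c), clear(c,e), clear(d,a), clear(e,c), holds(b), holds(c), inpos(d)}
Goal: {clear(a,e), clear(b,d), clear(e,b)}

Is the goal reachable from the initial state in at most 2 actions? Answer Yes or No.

1. grab(b,c)  →  {clear(a,e), clear(c,e), clear(d,a), clear(e,c), holds(c), inpos(b), inpos(d)}
2. free(e,b)  →  {clear(a,e), clear(c,e), clear(d,a), clear(e,b), clear(e,c), clear(e,e), holds(c), inpos(b), inpos(d)}
3. free(b,d)  →  {clear(a,e), clear(b,b), clear(b,d), clear(c,e), clear(d,a), clear(e,b), clear(e,c), clear(e,e), holds(c), inpos(b), inpos(d)}
optimal plan length = 3; 3 > 2

No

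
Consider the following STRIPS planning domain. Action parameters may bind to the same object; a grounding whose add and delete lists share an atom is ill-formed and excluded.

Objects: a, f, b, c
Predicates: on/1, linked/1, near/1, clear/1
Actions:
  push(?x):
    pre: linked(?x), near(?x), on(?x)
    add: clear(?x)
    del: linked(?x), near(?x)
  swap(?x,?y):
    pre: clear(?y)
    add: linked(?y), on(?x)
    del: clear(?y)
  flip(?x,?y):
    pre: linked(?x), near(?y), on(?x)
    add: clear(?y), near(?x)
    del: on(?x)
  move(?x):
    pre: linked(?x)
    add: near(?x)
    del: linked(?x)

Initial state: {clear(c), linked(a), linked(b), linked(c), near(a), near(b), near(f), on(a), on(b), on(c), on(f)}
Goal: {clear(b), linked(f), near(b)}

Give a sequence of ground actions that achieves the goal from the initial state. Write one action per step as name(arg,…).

1. flip(a,f)  →  {clear(c), clear(f), linked(a), linked(b), linked(c), near(a), near(b), near(f), on(b), on(c), on(f)}
2. swap(a,f)  →  {clear(c), linked(a), linked(b), linked(c), linked(f), near(a), near(b), near(f), on(a), on(b), on(c), on(f)}
3. flip(a,b)  →  {clear(b), clear(c), linked(a), linked(b), linked(c), linked(f), near(a), near(b), near(f), on(b), on(c), on(f)}

flip(a,f); swap(a,f); flip(a,b)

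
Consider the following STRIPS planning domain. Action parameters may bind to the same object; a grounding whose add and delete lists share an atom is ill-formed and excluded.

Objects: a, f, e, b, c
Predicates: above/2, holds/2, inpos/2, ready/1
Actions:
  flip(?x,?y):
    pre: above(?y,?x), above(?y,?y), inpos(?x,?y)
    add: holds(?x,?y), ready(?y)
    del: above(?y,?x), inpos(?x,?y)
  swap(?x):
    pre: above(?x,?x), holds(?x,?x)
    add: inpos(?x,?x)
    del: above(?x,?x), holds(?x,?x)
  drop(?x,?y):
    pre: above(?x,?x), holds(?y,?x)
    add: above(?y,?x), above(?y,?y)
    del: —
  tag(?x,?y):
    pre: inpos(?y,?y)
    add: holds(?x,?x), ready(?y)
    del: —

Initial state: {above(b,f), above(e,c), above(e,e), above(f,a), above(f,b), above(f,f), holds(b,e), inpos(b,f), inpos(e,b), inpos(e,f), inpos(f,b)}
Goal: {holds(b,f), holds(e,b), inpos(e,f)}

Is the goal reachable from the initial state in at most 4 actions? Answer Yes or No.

1. flip(b,f)  →  {above(b,f), above(e,c), above(e,e), above(f,a), above(f,f), holds(b,e), holds(b,f), inpos(e,b), inpos(e,f), inpos(f,b), ready(f)}
2. drop(e,b)  →  {above(b,b), above(b,e), above(b,f), above(e,c), above(e,e), above(f,a), above(f,f), holds(b,e), holds(b,f), inpos(e,b), inpos(e,f), inpos(f,b), ready(f)}
3. flip(e,b)  →  {above(b,b), above(b,f), above(e,c), above(e,e), above(f,a), above(f,f), holds(b,e), holds(b,f), holds(e,b), inpos(e,f), inpos(f,b), ready(b), ready(f)}
optimal plan length = 3; 3 ≤ 4

Yes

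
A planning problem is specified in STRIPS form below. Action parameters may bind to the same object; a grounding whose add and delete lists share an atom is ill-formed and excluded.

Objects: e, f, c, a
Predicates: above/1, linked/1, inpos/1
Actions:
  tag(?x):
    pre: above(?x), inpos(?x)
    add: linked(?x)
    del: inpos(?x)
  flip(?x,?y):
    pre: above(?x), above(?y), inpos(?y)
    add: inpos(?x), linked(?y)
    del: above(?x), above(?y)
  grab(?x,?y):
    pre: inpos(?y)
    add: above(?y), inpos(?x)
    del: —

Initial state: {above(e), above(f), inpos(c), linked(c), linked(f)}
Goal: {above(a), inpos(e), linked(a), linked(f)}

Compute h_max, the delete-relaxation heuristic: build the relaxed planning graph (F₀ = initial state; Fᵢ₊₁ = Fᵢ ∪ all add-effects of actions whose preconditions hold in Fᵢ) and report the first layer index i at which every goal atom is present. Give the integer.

F0 = init (5 atoms)
F1 = F0 ∪ {above(c), inpos(a), inpos(e), inpos(f)}  (9 atoms)
F2 = F1 ∪ {above(a), linked(e)}  (11 atoms)
F3 = F2 ∪ {linked(a)}  (12 atoms)
goal ⊆ F3  ⇒  h_max = 3

3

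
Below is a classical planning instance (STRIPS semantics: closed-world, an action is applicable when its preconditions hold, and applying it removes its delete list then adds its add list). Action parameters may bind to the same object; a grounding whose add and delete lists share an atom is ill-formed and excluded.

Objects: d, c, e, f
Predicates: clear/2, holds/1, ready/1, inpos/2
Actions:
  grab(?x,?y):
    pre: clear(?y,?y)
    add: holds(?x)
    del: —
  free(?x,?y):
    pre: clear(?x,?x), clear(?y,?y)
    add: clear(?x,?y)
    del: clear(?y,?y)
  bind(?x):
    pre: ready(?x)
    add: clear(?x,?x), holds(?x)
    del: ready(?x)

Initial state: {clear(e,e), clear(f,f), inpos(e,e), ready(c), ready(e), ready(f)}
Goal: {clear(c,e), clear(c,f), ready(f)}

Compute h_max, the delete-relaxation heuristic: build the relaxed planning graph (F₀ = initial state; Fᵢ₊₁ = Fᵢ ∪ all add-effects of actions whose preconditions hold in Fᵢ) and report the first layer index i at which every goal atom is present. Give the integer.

F0 = init (6 atoms)
F1 = F0 ∪ {clear(c,c), clear(e,f), clear(f,e), holds(c), holds(d), holds(e), holds(f)}  (13 atoms)
F2 = F1 ∪ {clear(c,e), clear(c,f), clear(e,c), clear(f,c)}  (17 atoms)
goal ⊆ F2  ⇒  h_max = 2

2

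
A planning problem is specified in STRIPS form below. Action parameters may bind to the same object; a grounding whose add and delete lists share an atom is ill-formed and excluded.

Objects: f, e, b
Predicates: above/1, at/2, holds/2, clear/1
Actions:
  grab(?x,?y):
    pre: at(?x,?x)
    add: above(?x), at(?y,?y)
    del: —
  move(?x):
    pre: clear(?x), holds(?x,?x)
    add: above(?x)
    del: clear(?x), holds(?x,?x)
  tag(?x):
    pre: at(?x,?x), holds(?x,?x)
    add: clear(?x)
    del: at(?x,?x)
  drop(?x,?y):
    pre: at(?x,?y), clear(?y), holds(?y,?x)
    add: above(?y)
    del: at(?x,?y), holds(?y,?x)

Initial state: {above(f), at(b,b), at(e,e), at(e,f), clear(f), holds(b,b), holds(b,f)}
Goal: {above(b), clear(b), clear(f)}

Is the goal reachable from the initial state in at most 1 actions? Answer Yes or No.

1. grab(b,f)  →  {above(b), above(f), at(b,b), at(e,e), at(e,f), at(f,f), clear(f), holds(b,b), holds(b,f)}
2. tag(b)  →  {above(b), above(f), at(e,e), at(e,f), at(f,f), clear(b), clear(f), holds(b,b), holds(b,f)}
optimal plan length = 2; 2 > 1

No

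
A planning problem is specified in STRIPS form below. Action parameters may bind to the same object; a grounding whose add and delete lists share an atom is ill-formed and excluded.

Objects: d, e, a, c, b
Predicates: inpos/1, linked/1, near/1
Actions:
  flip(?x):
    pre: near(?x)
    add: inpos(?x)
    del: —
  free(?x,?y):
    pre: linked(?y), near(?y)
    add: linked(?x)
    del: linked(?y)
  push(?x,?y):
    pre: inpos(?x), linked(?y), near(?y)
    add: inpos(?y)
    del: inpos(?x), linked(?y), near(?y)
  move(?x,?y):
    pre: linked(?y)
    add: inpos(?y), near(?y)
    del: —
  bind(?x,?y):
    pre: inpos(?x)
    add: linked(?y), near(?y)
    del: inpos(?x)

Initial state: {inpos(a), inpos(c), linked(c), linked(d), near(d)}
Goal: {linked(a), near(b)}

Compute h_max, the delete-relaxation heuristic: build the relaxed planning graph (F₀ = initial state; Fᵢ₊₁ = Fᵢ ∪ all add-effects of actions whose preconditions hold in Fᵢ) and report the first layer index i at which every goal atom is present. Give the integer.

1

F0 = init (5 atoms)
F1 = F0 ∪ {inpos(d), linked(a), linked(b), linked(e), near(a), near(b), near(c), near(e)}  (13 atoms)
goal ⊆ F1  ⇒  h_max = 1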